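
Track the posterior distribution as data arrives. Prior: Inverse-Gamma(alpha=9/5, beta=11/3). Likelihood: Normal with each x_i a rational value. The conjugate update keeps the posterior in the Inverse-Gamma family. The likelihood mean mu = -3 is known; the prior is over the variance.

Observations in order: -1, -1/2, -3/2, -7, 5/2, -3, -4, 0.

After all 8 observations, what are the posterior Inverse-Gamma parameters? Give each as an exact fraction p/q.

alpha=29/5, beta=913/24

obs 1: x=-1 → posterior Inverse-Gamma(23/10, 17/3)
obs 2: x=-1/2 → posterior Inverse-Gamma(14/5, 211/24)
obs 3: x=-3/2 → posterior Inverse-Gamma(33/10, 119/12)
obs 4: x=-7 → posterior Inverse-Gamma(19/5, 215/12)
obs 5: x=5/2 → posterior Inverse-Gamma(43/10, 793/24)
obs 6: x=-3 → posterior Inverse-Gamma(24/5, 793/24)
obs 7: x=-4 → posterior Inverse-Gamma(53/10, 805/24)
obs 8: x=0 → posterior Inverse-Gamma(29/5, 913/24)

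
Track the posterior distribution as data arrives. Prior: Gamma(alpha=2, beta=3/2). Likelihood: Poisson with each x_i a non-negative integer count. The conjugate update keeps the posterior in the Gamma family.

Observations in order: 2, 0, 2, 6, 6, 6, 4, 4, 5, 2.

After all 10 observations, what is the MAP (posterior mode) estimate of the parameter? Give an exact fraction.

76/23

obs 1: x=2 → posterior Gamma(4, 5/2)
obs 2: x=0 → posterior Gamma(4, 7/2)
obs 3: x=2 → posterior Gamma(6, 9/2)
obs 4: x=6 → posterior Gamma(12, 11/2)
obs 5: x=6 → posterior Gamma(18, 13/2)
obs 6: x=6 → posterior Gamma(24, 15/2)
obs 7: x=4 → posterior Gamma(28, 17/2)
obs 8: x=4 → posterior Gamma(32, 19/2)
obs 9: x=5 → posterior Gamma(37, 21/2)
obs 10: x=2 → posterior Gamma(39, 23/2)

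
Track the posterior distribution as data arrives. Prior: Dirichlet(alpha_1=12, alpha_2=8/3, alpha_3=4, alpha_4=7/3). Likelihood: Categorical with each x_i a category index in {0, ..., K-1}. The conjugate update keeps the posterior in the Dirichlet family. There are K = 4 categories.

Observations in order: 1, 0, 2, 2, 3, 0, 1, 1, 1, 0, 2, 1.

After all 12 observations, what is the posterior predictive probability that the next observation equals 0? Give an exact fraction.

obs 1: x=1 → posterior Dirichlet(12, 11/3, 4, 7/3)
obs 2: x=0 → posterior Dirichlet(13, 11/3, 4, 7/3)
obs 3: x=2 → posterior Dirichlet(13, 11/3, 5, 7/3)
obs 4: x=2 → posterior Dirichlet(13, 11/3, 6, 7/3)
obs 5: x=3 → posterior Dirichlet(13, 11/3, 6, 10/3)
obs 6: x=0 → posterior Dirichlet(14, 11/3, 6, 10/3)
obs 7: x=1 → posterior Dirichlet(14, 14/3, 6, 10/3)
obs 8: x=1 → posterior Dirichlet(14, 17/3, 6, 10/3)
obs 9: x=1 → posterior Dirichlet(14, 20/3, 6, 10/3)
obs 10: x=0 → posterior Dirichlet(15, 20/3, 6, 10/3)
obs 11: x=2 → posterior Dirichlet(15, 20/3, 7, 10/3)
obs 12: x=1 → posterior Dirichlet(15, 23/3, 7, 10/3)

5/11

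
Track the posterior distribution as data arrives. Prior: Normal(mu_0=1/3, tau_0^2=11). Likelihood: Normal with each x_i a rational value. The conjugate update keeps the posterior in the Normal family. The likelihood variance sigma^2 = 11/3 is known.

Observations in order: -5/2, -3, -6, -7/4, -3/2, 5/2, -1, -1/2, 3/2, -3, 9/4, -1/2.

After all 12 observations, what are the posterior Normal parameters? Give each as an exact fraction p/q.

mu_0=-241/222, tau_0^2=11/37

obs 1: x=-5/2 → posterior Normal(-43/24, 11/4)
obs 2: x=-3 → posterior Normal(-97/42, 11/7)
obs 3: x=-6 → posterior Normal(-41/12, 11/10)
obs 4: x=-7/4 → posterior Normal(-473/156, 11/13)
obs 5: x=-3/2 → posterior Normal(-527/192, 11/16)
obs 6: x=5/2 → posterior Normal(-23/12, 11/19)
obs 7: x=-1 → posterior Normal(-43/24, 1/2)
obs 8: x=-1/2 → posterior Normal(-491/300, 11/25)
obs 9: x=3/2 → posterior Normal(-437/336, 11/28)
obs 10: x=-3 → posterior Normal(-545/372, 11/31)
obs 11: x=9/4 → posterior Normal(-58/51, 11/34)
obs 12: x=-1/2 → posterior Normal(-241/222, 11/37)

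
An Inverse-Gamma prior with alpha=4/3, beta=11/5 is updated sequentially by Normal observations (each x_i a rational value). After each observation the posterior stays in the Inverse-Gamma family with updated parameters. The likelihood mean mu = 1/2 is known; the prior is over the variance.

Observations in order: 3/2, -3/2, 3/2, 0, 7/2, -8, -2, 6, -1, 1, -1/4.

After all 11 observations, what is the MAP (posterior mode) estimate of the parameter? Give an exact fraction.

obs 1: x=3/2 → posterior Inverse-Gamma(11/6, 27/10)
obs 2: x=-3/2 → posterior Inverse-Gamma(7/3, 47/10)
obs 3: x=3/2 → posterior Inverse-Gamma(17/6, 26/5)
obs 4: x=0 → posterior Inverse-Gamma(10/3, 213/40)
obs 5: x=7/2 → posterior Inverse-Gamma(23/6, 393/40)
obs 6: x=-8 → posterior Inverse-Gamma(13/3, 919/20)
obs 7: x=-2 → posterior Inverse-Gamma(29/6, 1963/40)
obs 8: x=6 → posterior Inverse-Gamma(16/3, 321/5)
obs 9: x=-1 → posterior Inverse-Gamma(35/6, 2613/40)
obs 10: x=1 → posterior Inverse-Gamma(19/3, 1309/20)
obs 11: x=-1/4 → posterior Inverse-Gamma(41/6, 10517/160)

31551/3760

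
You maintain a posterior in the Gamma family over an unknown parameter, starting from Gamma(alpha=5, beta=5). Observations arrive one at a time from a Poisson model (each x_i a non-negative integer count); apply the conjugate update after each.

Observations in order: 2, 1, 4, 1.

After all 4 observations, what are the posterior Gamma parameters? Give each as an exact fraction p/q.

alpha=13, beta=9

obs 1: x=2 → posterior Gamma(7, 6)
obs 2: x=1 → posterior Gamma(8, 7)
obs 3: x=4 → posterior Gamma(12, 8)
obs 4: x=1 → posterior Gamma(13, 9)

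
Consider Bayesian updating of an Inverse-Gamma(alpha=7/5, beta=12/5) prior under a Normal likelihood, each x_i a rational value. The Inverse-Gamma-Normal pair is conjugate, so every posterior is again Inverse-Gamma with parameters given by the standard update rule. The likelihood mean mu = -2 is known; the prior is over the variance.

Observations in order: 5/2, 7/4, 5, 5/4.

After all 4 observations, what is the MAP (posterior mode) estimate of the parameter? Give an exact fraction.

3947/352

obs 1: x=5/2 → posterior Inverse-Gamma(19/10, 501/40)
obs 2: x=7/4 → posterior Inverse-Gamma(12/5, 3129/160)
obs 3: x=5 → posterior Inverse-Gamma(29/10, 7049/160)
obs 4: x=5/4 → posterior Inverse-Gamma(17/5, 3947/80)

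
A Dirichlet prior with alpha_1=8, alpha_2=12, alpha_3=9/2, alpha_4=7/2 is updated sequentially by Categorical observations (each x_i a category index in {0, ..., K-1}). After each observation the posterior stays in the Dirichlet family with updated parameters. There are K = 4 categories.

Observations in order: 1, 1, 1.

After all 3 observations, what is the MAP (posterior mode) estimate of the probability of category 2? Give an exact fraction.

obs 1: x=1 → posterior Dirichlet(8, 13, 9/2, 7/2)
obs 2: x=1 → posterior Dirichlet(8, 14, 9/2, 7/2)
obs 3: x=1 → posterior Dirichlet(8, 15, 9/2, 7/2)

7/54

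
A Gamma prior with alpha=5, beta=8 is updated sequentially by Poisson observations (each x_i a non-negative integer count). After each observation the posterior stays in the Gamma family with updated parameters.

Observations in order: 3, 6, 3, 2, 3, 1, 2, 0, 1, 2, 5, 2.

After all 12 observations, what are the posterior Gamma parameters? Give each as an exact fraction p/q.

alpha=35, beta=20

obs 1: x=3 → posterior Gamma(8, 9)
obs 2: x=6 → posterior Gamma(14, 10)
obs 3: x=3 → posterior Gamma(17, 11)
obs 4: x=2 → posterior Gamma(19, 12)
obs 5: x=3 → posterior Gamma(22, 13)
obs 6: x=1 → posterior Gamma(23, 14)
obs 7: x=2 → posterior Gamma(25, 15)
obs 8: x=0 → posterior Gamma(25, 16)
obs 9: x=1 → posterior Gamma(26, 17)
obs 10: x=2 → posterior Gamma(28, 18)
obs 11: x=5 → posterior Gamma(33, 19)
obs 12: x=2 → posterior Gamma(35, 20)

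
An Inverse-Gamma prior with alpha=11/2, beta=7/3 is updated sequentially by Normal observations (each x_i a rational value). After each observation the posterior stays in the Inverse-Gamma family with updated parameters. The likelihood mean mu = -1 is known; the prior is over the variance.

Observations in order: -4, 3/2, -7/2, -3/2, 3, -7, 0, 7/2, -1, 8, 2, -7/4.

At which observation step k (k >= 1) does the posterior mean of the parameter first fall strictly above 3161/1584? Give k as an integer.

obs 1: x=-4 → posterior Inverse-Gamma(6, 41/6)
obs 2: x=3/2 → posterior Inverse-Gamma(13/2, 239/24)
obs 3: x=-7/2 → posterior Inverse-Gamma(7, 157/12)
obs 4: x=-3/2 → posterior Inverse-Gamma(15/2, 317/24)
obs 5: x=3 → posterior Inverse-Gamma(8, 509/24)
obs 6: x=-7 → posterior Inverse-Gamma(17/2, 941/24)
obs 7: x=0 → posterior Inverse-Gamma(9, 953/24)
obs 8: x=7/2 → posterior Inverse-Gamma(19/2, 299/6)
obs 9: x=-1 → posterior Inverse-Gamma(10, 299/6)
obs 10: x=8 → posterior Inverse-Gamma(21/2, 271/3)
obs 11: x=2 → posterior Inverse-Gamma(11, 569/6)
obs 12: x=-7/4 → posterior Inverse-Gamma(23/2, 9131/96)

k = 3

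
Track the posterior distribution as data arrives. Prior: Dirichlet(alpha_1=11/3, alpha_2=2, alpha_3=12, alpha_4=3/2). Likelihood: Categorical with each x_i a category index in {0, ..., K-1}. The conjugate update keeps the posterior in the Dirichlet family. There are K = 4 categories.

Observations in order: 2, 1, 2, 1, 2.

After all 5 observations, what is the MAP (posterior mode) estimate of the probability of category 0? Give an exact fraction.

16/121

obs 1: x=2 → posterior Dirichlet(11/3, 2, 13, 3/2)
obs 2: x=1 → posterior Dirichlet(11/3, 3, 13, 3/2)
obs 3: x=2 → posterior Dirichlet(11/3, 3, 14, 3/2)
obs 4: x=1 → posterior Dirichlet(11/3, 4, 14, 3/2)
obs 5: x=2 → posterior Dirichlet(11/3, 4, 15, 3/2)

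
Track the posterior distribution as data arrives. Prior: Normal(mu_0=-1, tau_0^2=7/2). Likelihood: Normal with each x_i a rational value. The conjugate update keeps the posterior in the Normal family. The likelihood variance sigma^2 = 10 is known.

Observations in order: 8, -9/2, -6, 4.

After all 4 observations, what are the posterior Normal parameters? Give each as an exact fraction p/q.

mu_0=-19/96, tau_0^2=35/24

obs 1: x=8 → posterior Normal(4/3, 70/27)
obs 2: x=-9/2 → posterior Normal(9/68, 35/17)
obs 3: x=-6 → posterior Normal(-75/82, 70/41)
obs 4: x=4 → posterior Normal(-19/96, 35/24)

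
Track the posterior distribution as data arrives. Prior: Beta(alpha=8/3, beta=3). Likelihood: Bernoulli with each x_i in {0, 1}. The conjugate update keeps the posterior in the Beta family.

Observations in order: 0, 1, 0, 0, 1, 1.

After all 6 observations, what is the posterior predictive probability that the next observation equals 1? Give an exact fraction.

obs 1: x=0 → posterior Beta(8/3, 4)
obs 2: x=1 → posterior Beta(11/3, 4)
obs 3: x=0 → posterior Beta(11/3, 5)
obs 4: x=0 → posterior Beta(11/3, 6)
obs 5: x=1 → posterior Beta(14/3, 6)
obs 6: x=1 → posterior Beta(17/3, 6)

17/35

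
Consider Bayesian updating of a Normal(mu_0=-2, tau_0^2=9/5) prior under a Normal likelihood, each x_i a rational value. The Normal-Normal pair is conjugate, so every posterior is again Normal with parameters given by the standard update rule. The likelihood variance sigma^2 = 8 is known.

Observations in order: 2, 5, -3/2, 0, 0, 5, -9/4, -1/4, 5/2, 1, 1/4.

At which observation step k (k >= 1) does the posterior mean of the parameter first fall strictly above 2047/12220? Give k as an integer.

k = 10

obs 1: x=2 → posterior Normal(-62/49, 72/49)
obs 2: x=5 → posterior Normal(-17/58, 36/29)
obs 3: x=-3/2 → posterior Normal(-61/134, 72/67)
obs 4: x=0 → posterior Normal(-61/152, 18/19)
obs 5: x=0 → posterior Normal(-61/170, 72/85)
obs 6: x=5 → posterior Normal(29/188, 36/47)
obs 7: x=-9/4 → posterior Normal(-23/412, 72/103)
obs 8: x=-1/4 → posterior Normal(-1/14, 9/14)
obs 9: x=5/2 → posterior Normal(29/242, 72/121)
obs 10: x=1 → posterior Normal(47/260, 36/65)
obs 11: x=1/4 → posterior Normal(103/556, 72/139)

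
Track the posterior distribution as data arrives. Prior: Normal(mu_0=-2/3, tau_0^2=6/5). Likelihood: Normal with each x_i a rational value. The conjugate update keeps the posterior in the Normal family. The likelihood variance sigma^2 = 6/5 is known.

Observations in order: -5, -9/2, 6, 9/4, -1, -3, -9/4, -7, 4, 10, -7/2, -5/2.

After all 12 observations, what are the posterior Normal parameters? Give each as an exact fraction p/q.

obs 1: x=-5 → posterior Normal(-17/6, 3/5)
obs 2: x=-9/2 → posterior Normal(-61/18, 2/5)
obs 3: x=6 → posterior Normal(-25/24, 3/10)
obs 4: x=9/4 → posterior Normal(-23/60, 6/25)
obs 5: x=-1 → posterior Normal(-35/72, 1/5)
obs 6: x=-3 → posterior Normal(-71/84, 6/35)
obs 7: x=-9/4 → posterior Normal(-49/48, 3/20)
obs 8: x=-7 → posterior Normal(-91/54, 2/15)
obs 9: x=4 → posterior Normal(-67/60, 3/25)
obs 10: x=10 → posterior Normal(-7/66, 6/55)
obs 11: x=-7/2 → posterior Normal(-7/18, 1/10)
obs 12: x=-5/2 → posterior Normal(-43/78, 6/65)

mu_0=-43/78, tau_0^2=6/65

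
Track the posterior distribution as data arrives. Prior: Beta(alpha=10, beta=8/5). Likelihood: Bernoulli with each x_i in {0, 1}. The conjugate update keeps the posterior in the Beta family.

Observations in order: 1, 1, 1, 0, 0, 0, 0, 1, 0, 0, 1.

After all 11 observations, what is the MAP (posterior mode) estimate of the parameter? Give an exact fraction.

obs 1: x=1 → posterior Beta(11, 8/5)
obs 2: x=1 → posterior Beta(12, 8/5)
obs 3: x=1 → posterior Beta(13, 8/5)
obs 4: x=0 → posterior Beta(13, 13/5)
obs 5: x=0 → posterior Beta(13, 18/5)
obs 6: x=0 → posterior Beta(13, 23/5)
obs 7: x=0 → posterior Beta(13, 28/5)
obs 8: x=1 → posterior Beta(14, 28/5)
obs 9: x=0 → posterior Beta(14, 33/5)
obs 10: x=0 → posterior Beta(14, 38/5)
obs 11: x=1 → posterior Beta(15, 38/5)

70/103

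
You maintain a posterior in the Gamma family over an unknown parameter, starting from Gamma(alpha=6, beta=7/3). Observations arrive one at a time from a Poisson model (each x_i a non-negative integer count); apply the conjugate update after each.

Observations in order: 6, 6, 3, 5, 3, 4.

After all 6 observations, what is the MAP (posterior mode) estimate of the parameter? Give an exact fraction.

96/25

obs 1: x=6 → posterior Gamma(12, 10/3)
obs 2: x=6 → posterior Gamma(18, 13/3)
obs 3: x=3 → posterior Gamma(21, 16/3)
obs 4: x=5 → posterior Gamma(26, 19/3)
obs 5: x=3 → posterior Gamma(29, 22/3)
obs 6: x=4 → posterior Gamma(33, 25/3)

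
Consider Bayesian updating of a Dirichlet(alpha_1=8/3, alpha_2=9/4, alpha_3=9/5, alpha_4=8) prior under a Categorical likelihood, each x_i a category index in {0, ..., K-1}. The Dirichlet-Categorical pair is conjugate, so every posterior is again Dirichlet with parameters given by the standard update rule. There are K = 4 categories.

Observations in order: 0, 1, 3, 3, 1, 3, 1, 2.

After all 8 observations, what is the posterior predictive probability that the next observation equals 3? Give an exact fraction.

660/1363

obs 1: x=0 → posterior Dirichlet(11/3, 9/4, 9/5, 8)
obs 2: x=1 → posterior Dirichlet(11/3, 13/4, 9/5, 8)
obs 3: x=3 → posterior Dirichlet(11/3, 13/4, 9/5, 9)
obs 4: x=3 → posterior Dirichlet(11/3, 13/4, 9/5, 10)
obs 5: x=1 → posterior Dirichlet(11/3, 17/4, 9/5, 10)
obs 6: x=3 → posterior Dirichlet(11/3, 17/4, 9/5, 11)
obs 7: x=1 → posterior Dirichlet(11/3, 21/4, 9/5, 11)
obs 8: x=2 → posterior Dirichlet(11/3, 21/4, 14/5, 11)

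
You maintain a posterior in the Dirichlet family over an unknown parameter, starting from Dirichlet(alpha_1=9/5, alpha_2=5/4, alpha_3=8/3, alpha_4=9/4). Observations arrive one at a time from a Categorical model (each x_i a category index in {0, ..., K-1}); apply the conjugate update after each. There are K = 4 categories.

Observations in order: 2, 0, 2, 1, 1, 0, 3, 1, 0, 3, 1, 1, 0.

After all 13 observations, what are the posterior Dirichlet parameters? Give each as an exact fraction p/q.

alpha_1=29/5, alpha_2=25/4, alpha_3=14/3, alpha_4=17/4

obs 1: x=2 → posterior Dirichlet(9/5, 5/4, 11/3, 9/4)
obs 2: x=0 → posterior Dirichlet(14/5, 5/4, 11/3, 9/4)
obs 3: x=2 → posterior Dirichlet(14/5, 5/4, 14/3, 9/4)
obs 4: x=1 → posterior Dirichlet(14/5, 9/4, 14/3, 9/4)
obs 5: x=1 → posterior Dirichlet(14/5, 13/4, 14/3, 9/4)
obs 6: x=0 → posterior Dirichlet(19/5, 13/4, 14/3, 9/4)
obs 7: x=3 → posterior Dirichlet(19/5, 13/4, 14/3, 13/4)
obs 8: x=1 → posterior Dirichlet(19/5, 17/4, 14/3, 13/4)
obs 9: x=0 → posterior Dirichlet(24/5, 17/4, 14/3, 13/4)
obs 10: x=3 → posterior Dirichlet(24/5, 17/4, 14/3, 17/4)
obs 11: x=1 → posterior Dirichlet(24/5, 21/4, 14/3, 17/4)
obs 12: x=1 → posterior Dirichlet(24/5, 25/4, 14/3, 17/4)
obs 13: x=0 → posterior Dirichlet(29/5, 25/4, 14/3, 17/4)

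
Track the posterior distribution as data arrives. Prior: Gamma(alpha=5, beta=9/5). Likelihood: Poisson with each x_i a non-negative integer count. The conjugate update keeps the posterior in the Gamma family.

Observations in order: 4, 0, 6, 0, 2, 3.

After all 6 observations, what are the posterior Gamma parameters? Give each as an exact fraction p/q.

obs 1: x=4 → posterior Gamma(9, 14/5)
obs 2: x=0 → posterior Gamma(9, 19/5)
obs 3: x=6 → posterior Gamma(15, 24/5)
obs 4: x=0 → posterior Gamma(15, 29/5)
obs 5: x=2 → posterior Gamma(17, 34/5)
obs 6: x=3 → posterior Gamma(20, 39/5)

alpha=20, beta=39/5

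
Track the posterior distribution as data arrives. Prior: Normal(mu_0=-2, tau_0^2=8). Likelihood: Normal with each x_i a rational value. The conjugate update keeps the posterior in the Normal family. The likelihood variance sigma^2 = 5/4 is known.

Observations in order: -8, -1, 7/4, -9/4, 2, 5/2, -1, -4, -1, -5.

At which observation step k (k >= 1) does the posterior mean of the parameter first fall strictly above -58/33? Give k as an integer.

k = 5

obs 1: x=-8 → posterior Normal(-266/37, 40/37)
obs 2: x=-1 → posterior Normal(-298/69, 40/69)
obs 3: x=7/4 → posterior Normal(-242/101, 40/101)
obs 4: x=-9/4 → posterior Normal(-314/133, 40/133)
obs 5: x=2 → posterior Normal(-50/33, 8/33)
obs 6: x=5/2 → posterior Normal(-170/197, 40/197)
obs 7: x=-1 → posterior Normal(-202/229, 40/229)
obs 8: x=-4 → posterior Normal(-110/87, 40/261)
obs 9: x=-1 → posterior Normal(-362/293, 40/293)
obs 10: x=-5 → posterior Normal(-522/325, 8/65)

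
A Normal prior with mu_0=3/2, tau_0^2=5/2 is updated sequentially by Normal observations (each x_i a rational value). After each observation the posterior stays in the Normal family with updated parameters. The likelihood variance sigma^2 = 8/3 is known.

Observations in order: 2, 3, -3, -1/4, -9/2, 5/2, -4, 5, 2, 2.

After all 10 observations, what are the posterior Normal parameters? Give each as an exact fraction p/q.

obs 1: x=2 → posterior Normal(54/31, 40/31)
obs 2: x=3 → posterior Normal(99/46, 20/23)
obs 3: x=-3 → posterior Normal(54/61, 40/61)
obs 4: x=-1/4 → posterior Normal(201/304, 10/19)
obs 5: x=-9/2 → posterior Normal(-69/364, 40/91)
obs 6: x=5/2 → posterior Normal(81/424, 20/53)
obs 7: x=-4 → posterior Normal(-159/484, 40/121)
obs 8: x=5 → posterior Normal(141/544, 5/17)
obs 9: x=2 → posterior Normal(261/604, 40/151)
obs 10: x=2 → posterior Normal(381/664, 20/83)

mu_0=381/664, tau_0^2=20/83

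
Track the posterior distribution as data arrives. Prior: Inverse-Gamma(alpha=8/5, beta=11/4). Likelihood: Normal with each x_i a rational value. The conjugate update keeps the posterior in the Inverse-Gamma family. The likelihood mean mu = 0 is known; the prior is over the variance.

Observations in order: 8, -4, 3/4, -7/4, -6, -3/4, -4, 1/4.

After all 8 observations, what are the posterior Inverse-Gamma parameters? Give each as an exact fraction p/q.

obs 1: x=8 → posterior Inverse-Gamma(21/10, 139/4)
obs 2: x=-4 → posterior Inverse-Gamma(13/5, 171/4)
obs 3: x=3/4 → posterior Inverse-Gamma(31/10, 1377/32)
obs 4: x=-7/4 → posterior Inverse-Gamma(18/5, 713/16)
obs 5: x=-6 → posterior Inverse-Gamma(41/10, 1001/16)
obs 6: x=-3/4 → posterior Inverse-Gamma(23/5, 2011/32)
obs 7: x=-4 → posterior Inverse-Gamma(51/10, 2267/32)
obs 8: x=1/4 → posterior Inverse-Gamma(28/5, 567/8)

alpha=28/5, beta=567/8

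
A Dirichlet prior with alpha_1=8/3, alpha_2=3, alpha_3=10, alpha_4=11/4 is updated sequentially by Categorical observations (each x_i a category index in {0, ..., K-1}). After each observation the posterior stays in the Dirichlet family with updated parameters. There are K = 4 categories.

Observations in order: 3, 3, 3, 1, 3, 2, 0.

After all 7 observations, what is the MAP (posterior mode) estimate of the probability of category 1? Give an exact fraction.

36/257

obs 1: x=3 → posterior Dirichlet(8/3, 3, 10, 15/4)
obs 2: x=3 → posterior Dirichlet(8/3, 3, 10, 19/4)
obs 3: x=3 → posterior Dirichlet(8/3, 3, 10, 23/4)
obs 4: x=1 → posterior Dirichlet(8/3, 4, 10, 23/4)
obs 5: x=3 → posterior Dirichlet(8/3, 4, 10, 27/4)
obs 6: x=2 → posterior Dirichlet(8/3, 4, 11, 27/4)
obs 7: x=0 → posterior Dirichlet(11/3, 4, 11, 27/4)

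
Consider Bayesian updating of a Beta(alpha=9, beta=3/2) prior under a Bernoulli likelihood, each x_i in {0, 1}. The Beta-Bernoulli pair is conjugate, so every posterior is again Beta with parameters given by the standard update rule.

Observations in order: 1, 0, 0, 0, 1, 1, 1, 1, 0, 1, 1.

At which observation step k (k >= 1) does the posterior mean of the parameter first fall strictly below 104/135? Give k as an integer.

k = 3

obs 1: x=1 → posterior Beta(10, 3/2)
obs 2: x=0 → posterior Beta(10, 5/2)
obs 3: x=0 → posterior Beta(10, 7/2)
obs 4: x=0 → posterior Beta(10, 9/2)
obs 5: x=1 → posterior Beta(11, 9/2)
obs 6: x=1 → posterior Beta(12, 9/2)
obs 7: x=1 → posterior Beta(13, 9/2)
obs 8: x=1 → posterior Beta(14, 9/2)
obs 9: x=0 → posterior Beta(14, 11/2)
obs 10: x=1 → posterior Beta(15, 11/2)
obs 11: x=1 → posterior Beta(16, 11/2)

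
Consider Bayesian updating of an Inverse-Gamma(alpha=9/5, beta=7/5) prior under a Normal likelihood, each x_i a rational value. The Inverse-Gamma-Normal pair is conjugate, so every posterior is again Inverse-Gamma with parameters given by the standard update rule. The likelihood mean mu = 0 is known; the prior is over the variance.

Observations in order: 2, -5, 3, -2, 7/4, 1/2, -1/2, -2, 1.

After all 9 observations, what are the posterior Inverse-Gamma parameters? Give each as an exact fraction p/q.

obs 1: x=2 → posterior Inverse-Gamma(23/10, 17/5)
obs 2: x=-5 → posterior Inverse-Gamma(14/5, 159/10)
obs 3: x=3 → posterior Inverse-Gamma(33/10, 102/5)
obs 4: x=-2 → posterior Inverse-Gamma(19/5, 112/5)
obs 5: x=7/4 → posterior Inverse-Gamma(43/10, 3829/160)
obs 6: x=1/2 → posterior Inverse-Gamma(24/5, 3849/160)
obs 7: x=-1/2 → posterior Inverse-Gamma(53/10, 3869/160)
obs 8: x=-2 → posterior Inverse-Gamma(29/5, 4189/160)
obs 9: x=1 → posterior Inverse-Gamma(63/10, 4269/160)

alpha=63/10, beta=4269/160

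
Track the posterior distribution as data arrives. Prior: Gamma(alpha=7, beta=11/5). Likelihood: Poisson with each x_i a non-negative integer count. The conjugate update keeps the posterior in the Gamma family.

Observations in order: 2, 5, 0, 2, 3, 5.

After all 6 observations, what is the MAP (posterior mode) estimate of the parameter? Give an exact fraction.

obs 1: x=2 → posterior Gamma(9, 16/5)
obs 2: x=5 → posterior Gamma(14, 21/5)
obs 3: x=0 → posterior Gamma(14, 26/5)
obs 4: x=2 → posterior Gamma(16, 31/5)
obs 5: x=3 → posterior Gamma(19, 36/5)
obs 6: x=5 → posterior Gamma(24, 41/5)

115/41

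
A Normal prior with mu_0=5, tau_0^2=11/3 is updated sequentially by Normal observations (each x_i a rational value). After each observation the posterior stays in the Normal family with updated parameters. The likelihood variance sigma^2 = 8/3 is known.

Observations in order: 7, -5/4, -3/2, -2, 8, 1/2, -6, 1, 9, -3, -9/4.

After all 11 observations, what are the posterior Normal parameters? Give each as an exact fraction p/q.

obs 1: x=7 → posterior Normal(117/19, 88/57)
obs 2: x=-5/4 → posterior Normal(413/120, 44/45)
obs 3: x=-3/2 → posterior Normal(347/164, 88/123)
obs 4: x=-2 → posterior Normal(259/208, 22/39)
obs 5: x=8 → posterior Normal(611/252, 88/189)
obs 6: x=1/2 → posterior Normal(633/296, 44/111)
obs 7: x=-6 → posterior Normal(369/340, 88/255)
obs 8: x=1 → posterior Normal(413/384, 11/36)
obs 9: x=9 → posterior Normal(809/428, 88/321)
obs 10: x=-3 → posterior Normal(677/472, 44/177)
obs 11: x=-9/4 → posterior Normal(289/258, 88/387)

mu_0=289/258, tau_0^2=88/387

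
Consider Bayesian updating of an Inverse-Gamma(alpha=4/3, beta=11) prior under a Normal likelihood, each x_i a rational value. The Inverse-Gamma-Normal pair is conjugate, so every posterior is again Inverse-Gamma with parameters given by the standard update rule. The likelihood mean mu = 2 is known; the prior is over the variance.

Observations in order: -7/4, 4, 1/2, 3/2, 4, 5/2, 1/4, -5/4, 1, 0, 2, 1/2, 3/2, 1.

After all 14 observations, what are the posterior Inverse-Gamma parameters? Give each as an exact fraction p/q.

obs 1: x=-7/4 → posterior Inverse-Gamma(11/6, 577/32)
obs 2: x=4 → posterior Inverse-Gamma(7/3, 641/32)
obs 3: x=1/2 → posterior Inverse-Gamma(17/6, 677/32)
obs 4: x=3/2 → posterior Inverse-Gamma(10/3, 681/32)
obs 5: x=4 → posterior Inverse-Gamma(23/6, 745/32)
obs 6: x=5/2 → posterior Inverse-Gamma(13/3, 749/32)
obs 7: x=1/4 → posterior Inverse-Gamma(29/6, 399/16)
obs 8: x=-5/4 → posterior Inverse-Gamma(16/3, 967/32)
obs 9: x=1 → posterior Inverse-Gamma(35/6, 983/32)
obs 10: x=0 → posterior Inverse-Gamma(19/3, 1047/32)
obs 11: x=2 → posterior Inverse-Gamma(41/6, 1047/32)
obs 12: x=1/2 → posterior Inverse-Gamma(22/3, 1083/32)
obs 13: x=3/2 → posterior Inverse-Gamma(47/6, 1087/32)
obs 14: x=1 → posterior Inverse-Gamma(25/3, 1103/32)

alpha=25/3, beta=1103/32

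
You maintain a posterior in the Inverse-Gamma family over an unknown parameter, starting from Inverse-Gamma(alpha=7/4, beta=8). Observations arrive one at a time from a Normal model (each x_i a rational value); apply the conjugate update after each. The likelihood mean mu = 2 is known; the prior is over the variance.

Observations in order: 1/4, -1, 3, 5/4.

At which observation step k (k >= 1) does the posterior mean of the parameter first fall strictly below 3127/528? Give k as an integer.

k = 4

obs 1: x=1/4 → posterior Inverse-Gamma(9/4, 305/32)
obs 2: x=-1 → posterior Inverse-Gamma(11/4, 449/32)
obs 3: x=3 → posterior Inverse-Gamma(13/4, 465/32)
obs 4: x=5/4 → posterior Inverse-Gamma(15/4, 237/16)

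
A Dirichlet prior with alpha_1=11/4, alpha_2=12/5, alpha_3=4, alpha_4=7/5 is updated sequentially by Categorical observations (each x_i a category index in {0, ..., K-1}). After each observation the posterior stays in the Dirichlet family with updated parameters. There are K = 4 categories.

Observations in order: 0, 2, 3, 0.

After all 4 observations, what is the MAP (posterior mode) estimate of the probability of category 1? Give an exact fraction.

obs 1: x=0 → posterior Dirichlet(15/4, 12/5, 4, 7/5)
obs 2: x=2 → posterior Dirichlet(15/4, 12/5, 5, 7/5)
obs 3: x=3 → posterior Dirichlet(15/4, 12/5, 5, 12/5)
obs 4: x=0 → posterior Dirichlet(19/4, 12/5, 5, 12/5)

28/211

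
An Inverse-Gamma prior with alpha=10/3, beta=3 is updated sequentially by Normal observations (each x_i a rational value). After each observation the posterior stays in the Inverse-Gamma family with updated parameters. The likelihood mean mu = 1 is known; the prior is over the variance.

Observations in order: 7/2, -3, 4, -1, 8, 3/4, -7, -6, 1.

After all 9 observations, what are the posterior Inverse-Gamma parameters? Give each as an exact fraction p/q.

obs 1: x=7/2 → posterior Inverse-Gamma(23/6, 49/8)
obs 2: x=-3 → posterior Inverse-Gamma(13/3, 113/8)
obs 3: x=4 → posterior Inverse-Gamma(29/6, 149/8)
obs 4: x=-1 → posterior Inverse-Gamma(16/3, 165/8)
obs 5: x=8 → posterior Inverse-Gamma(35/6, 361/8)
obs 6: x=3/4 → posterior Inverse-Gamma(19/3, 1445/32)
obs 7: x=-7 → posterior Inverse-Gamma(41/6, 2469/32)
obs 8: x=-6 → posterior Inverse-Gamma(22/3, 3253/32)
obs 9: x=1 → posterior Inverse-Gamma(47/6, 3253/32)

alpha=47/6, beta=3253/32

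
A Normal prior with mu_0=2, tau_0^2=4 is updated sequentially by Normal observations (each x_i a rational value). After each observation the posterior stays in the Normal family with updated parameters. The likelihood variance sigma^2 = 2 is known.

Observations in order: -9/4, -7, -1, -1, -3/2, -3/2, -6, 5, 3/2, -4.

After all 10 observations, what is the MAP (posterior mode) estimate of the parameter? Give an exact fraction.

obs 1: x=-9/4 → posterior Normal(-5/6, 4/3)
obs 2: x=-7 → posterior Normal(-33/10, 4/5)
obs 3: x=-1 → posterior Normal(-37/14, 4/7)
obs 4: x=-1 → posterior Normal(-41/18, 4/9)
obs 5: x=-3/2 → posterior Normal(-47/22, 4/11)
obs 6: x=-3/2 → posterior Normal(-53/26, 4/13)
obs 7: x=-6 → posterior Normal(-77/30, 4/15)
obs 8: x=5 → posterior Normal(-57/34, 4/17)
obs 9: x=3/2 → posterior Normal(-51/38, 4/19)
obs 10: x=-4 → posterior Normal(-67/42, 4/21)

-67/42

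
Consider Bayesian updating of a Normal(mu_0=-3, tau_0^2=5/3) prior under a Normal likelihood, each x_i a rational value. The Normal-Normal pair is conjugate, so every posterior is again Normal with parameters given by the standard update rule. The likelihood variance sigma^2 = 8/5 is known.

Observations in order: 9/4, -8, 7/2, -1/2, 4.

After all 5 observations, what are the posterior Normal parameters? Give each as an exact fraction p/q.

mu_0=-163/596, tau_0^2=40/149

obs 1: x=9/4 → posterior Normal(-9/28, 40/49)
obs 2: x=-8 → posterior Normal(-863/296, 20/37)
obs 3: x=7/2 → posterior Normal(-57/44, 40/99)
obs 4: x=-1/2 → posterior Normal(-563/496, 10/31)
obs 5: x=4 → posterior Normal(-163/596, 40/149)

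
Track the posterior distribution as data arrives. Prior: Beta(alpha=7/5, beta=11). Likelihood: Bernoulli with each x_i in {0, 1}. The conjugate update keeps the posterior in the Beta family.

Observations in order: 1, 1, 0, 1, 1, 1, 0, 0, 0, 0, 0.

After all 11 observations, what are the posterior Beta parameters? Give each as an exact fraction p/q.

obs 1: x=1 → posterior Beta(12/5, 11)
obs 2: x=1 → posterior Beta(17/5, 11)
obs 3: x=0 → posterior Beta(17/5, 12)
obs 4: x=1 → posterior Beta(22/5, 12)
obs 5: x=1 → posterior Beta(27/5, 12)
obs 6: x=1 → posterior Beta(32/5, 12)
obs 7: x=0 → posterior Beta(32/5, 13)
obs 8: x=0 → posterior Beta(32/5, 14)
obs 9: x=0 → posterior Beta(32/5, 15)
obs 10: x=0 → posterior Beta(32/5, 16)
obs 11: x=0 → posterior Beta(32/5, 17)

alpha=32/5, beta=17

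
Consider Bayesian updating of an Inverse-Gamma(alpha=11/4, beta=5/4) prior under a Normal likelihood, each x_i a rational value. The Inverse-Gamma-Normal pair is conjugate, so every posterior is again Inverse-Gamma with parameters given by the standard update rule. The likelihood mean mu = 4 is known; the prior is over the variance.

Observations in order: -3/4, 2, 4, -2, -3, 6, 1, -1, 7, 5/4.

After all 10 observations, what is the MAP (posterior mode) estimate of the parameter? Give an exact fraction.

1349/140

obs 1: x=-3/4 → posterior Inverse-Gamma(13/4, 401/32)
obs 2: x=2 → posterior Inverse-Gamma(15/4, 465/32)
obs 3: x=4 → posterior Inverse-Gamma(17/4, 465/32)
obs 4: x=-2 → posterior Inverse-Gamma(19/4, 1041/32)
obs 5: x=-3 → posterior Inverse-Gamma(21/4, 1825/32)
obs 6: x=6 → posterior Inverse-Gamma(23/4, 1889/32)
obs 7: x=1 → posterior Inverse-Gamma(25/4, 2033/32)
obs 8: x=-1 → posterior Inverse-Gamma(27/4, 2433/32)
obs 9: x=7 → posterior Inverse-Gamma(29/4, 2577/32)
obs 10: x=5/4 → posterior Inverse-Gamma(31/4, 1349/16)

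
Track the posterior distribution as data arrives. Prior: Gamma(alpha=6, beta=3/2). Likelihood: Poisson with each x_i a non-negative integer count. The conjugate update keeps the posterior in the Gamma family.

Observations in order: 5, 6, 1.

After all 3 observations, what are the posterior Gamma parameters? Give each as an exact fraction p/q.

alpha=18, beta=9/2

obs 1: x=5 → posterior Gamma(11, 5/2)
obs 2: x=6 → posterior Gamma(17, 7/2)
obs 3: x=1 → posterior Gamma(18, 9/2)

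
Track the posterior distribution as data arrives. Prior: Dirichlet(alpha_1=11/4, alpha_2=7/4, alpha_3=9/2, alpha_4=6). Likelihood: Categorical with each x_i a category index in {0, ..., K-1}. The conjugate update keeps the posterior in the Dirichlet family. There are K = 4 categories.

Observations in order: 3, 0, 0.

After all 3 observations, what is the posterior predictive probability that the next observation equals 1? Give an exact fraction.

7/72

obs 1: x=3 → posterior Dirichlet(11/4, 7/4, 9/2, 7)
obs 2: x=0 → posterior Dirichlet(15/4, 7/4, 9/2, 7)
obs 3: x=0 → posterior Dirichlet(19/4, 7/4, 9/2, 7)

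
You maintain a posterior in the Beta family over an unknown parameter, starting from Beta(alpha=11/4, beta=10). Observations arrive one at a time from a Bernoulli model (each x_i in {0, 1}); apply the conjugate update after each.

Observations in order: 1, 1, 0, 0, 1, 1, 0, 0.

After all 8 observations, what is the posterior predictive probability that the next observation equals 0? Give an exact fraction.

56/83

obs 1: x=1 → posterior Beta(15/4, 10)
obs 2: x=1 → posterior Beta(19/4, 10)
obs 3: x=0 → posterior Beta(19/4, 11)
obs 4: x=0 → posterior Beta(19/4, 12)
obs 5: x=1 → posterior Beta(23/4, 12)
obs 6: x=1 → posterior Beta(27/4, 12)
obs 7: x=0 → posterior Beta(27/4, 13)
obs 8: x=0 → posterior Beta(27/4, 14)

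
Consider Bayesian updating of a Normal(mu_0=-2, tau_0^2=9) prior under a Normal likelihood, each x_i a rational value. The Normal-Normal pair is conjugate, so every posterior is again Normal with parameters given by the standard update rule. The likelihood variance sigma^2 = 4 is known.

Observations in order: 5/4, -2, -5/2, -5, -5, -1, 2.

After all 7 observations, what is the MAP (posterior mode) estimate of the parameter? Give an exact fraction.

obs 1: x=5/4 → posterior Normal(1/4, 36/13)
obs 2: x=-2 → posterior Normal(-59/88, 18/11)
obs 3: x=-5/2 → posterior Normal(-149/124, 36/31)
obs 4: x=-5 → posterior Normal(-329/160, 9/10)
obs 5: x=-5 → posterior Normal(-509/196, 36/49)
obs 6: x=-1 → posterior Normal(-545/232, 18/29)
obs 7: x=2 → posterior Normal(-473/268, 36/67)

-473/268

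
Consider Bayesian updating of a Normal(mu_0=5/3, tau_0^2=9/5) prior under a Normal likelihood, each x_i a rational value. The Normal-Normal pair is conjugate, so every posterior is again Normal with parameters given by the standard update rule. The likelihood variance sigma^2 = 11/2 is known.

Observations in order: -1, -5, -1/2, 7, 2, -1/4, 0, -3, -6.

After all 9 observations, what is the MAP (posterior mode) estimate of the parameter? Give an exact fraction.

obs 1: x=-1 → posterior Normal(221/219, 99/73)
obs 2: x=-5 → posterior Normal(-7/39, 99/91)
obs 3: x=-1/2 → posterior Normal(-76/327, 99/109)
obs 4: x=7 → posterior Normal(302/381, 99/127)
obs 5: x=2 → posterior Normal(82/87, 99/145)
obs 6: x=-1/4 → posterior Normal(793/978, 99/163)
obs 7: x=0 → posterior Normal(793/1086, 99/181)
obs 8: x=-3 → posterior Normal(469/1194, 99/199)
obs 9: x=-6 → posterior Normal(-179/1302, 99/217)

-179/1302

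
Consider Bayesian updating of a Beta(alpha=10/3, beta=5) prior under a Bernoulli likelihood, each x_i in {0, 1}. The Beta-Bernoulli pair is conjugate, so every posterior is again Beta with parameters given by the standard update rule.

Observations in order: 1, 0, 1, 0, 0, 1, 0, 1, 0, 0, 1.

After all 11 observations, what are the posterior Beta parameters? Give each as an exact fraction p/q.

obs 1: x=1 → posterior Beta(13/3, 5)
obs 2: x=0 → posterior Beta(13/3, 6)
obs 3: x=1 → posterior Beta(16/3, 6)
obs 4: x=0 → posterior Beta(16/3, 7)
obs 5: x=0 → posterior Beta(16/3, 8)
obs 6: x=1 → posterior Beta(19/3, 8)
obs 7: x=0 → posterior Beta(19/3, 9)
obs 8: x=1 → posterior Beta(22/3, 9)
obs 9: x=0 → posterior Beta(22/3, 10)
obs 10: x=0 → posterior Beta(22/3, 11)
obs 11: x=1 → posterior Beta(25/3, 11)

alpha=25/3, beta=11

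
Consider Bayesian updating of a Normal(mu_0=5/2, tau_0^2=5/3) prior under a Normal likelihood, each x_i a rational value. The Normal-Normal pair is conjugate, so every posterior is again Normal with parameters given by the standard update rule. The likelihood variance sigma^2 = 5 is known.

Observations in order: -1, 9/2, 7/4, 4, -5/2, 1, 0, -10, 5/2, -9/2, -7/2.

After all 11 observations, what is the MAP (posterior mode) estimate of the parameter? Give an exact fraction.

-1/56

obs 1: x=-1 → posterior Normal(13/8, 5/4)
obs 2: x=9/2 → posterior Normal(11/5, 1)
obs 3: x=7/4 → posterior Normal(17/8, 5/6)
obs 4: x=4 → posterior Normal(67/28, 5/7)
obs 5: x=-5/2 → posterior Normal(57/32, 5/8)
obs 6: x=1 → posterior Normal(61/36, 5/9)
obs 7: x=0 → posterior Normal(61/40, 1/2)
obs 8: x=-10 → posterior Normal(21/44, 5/11)
obs 9: x=5/2 → posterior Normal(31/48, 5/12)
obs 10: x=-9/2 → posterior Normal(1/4, 5/13)
obs 11: x=-7/2 → posterior Normal(-1/56, 5/14)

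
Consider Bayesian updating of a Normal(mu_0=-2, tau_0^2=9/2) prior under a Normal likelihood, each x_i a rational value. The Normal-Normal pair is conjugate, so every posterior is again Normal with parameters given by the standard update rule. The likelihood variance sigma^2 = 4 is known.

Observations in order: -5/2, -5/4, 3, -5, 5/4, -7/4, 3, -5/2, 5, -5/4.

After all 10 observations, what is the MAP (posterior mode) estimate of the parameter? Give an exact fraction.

obs 1: x=-5/2 → posterior Normal(-77/34, 36/17)
obs 2: x=-5/4 → posterior Normal(-199/104, 18/13)
obs 3: x=3 → posterior Normal(-13/20, 36/35)
obs 4: x=-5 → posterior Normal(-271/176, 9/11)
obs 5: x=5/4 → posterior Normal(-113/106, 36/53)
obs 6: x=-7/4 → posterior Normal(-289/248, 18/31)
obs 7: x=3 → posterior Normal(-181/284, 36/71)
obs 8: x=-5/2 → posterior Normal(-271/320, 9/20)
obs 9: x=5 → posterior Normal(-91/356, 36/89)
obs 10: x=-5/4 → posterior Normal(-17/49, 18/49)

-17/49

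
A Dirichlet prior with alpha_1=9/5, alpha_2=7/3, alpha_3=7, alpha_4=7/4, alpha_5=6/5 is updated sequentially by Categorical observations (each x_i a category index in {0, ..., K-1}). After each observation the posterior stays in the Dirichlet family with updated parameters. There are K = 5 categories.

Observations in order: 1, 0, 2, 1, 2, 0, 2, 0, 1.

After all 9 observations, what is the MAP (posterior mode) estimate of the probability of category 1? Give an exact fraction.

obs 1: x=1 → posterior Dirichlet(9/5, 10/3, 7, 7/4, 6/5)
obs 2: x=0 → posterior Dirichlet(14/5, 10/3, 7, 7/4, 6/5)
obs 3: x=2 → posterior Dirichlet(14/5, 10/3, 8, 7/4, 6/5)
obs 4: x=1 → posterior Dirichlet(14/5, 13/3, 8, 7/4, 6/5)
obs 5: x=2 → posterior Dirichlet(14/5, 13/3, 9, 7/4, 6/5)
obs 6: x=0 → posterior Dirichlet(19/5, 13/3, 9, 7/4, 6/5)
obs 7: x=2 → posterior Dirichlet(19/5, 13/3, 10, 7/4, 6/5)
obs 8: x=0 → posterior Dirichlet(24/5, 13/3, 10, 7/4, 6/5)
obs 9: x=1 → posterior Dirichlet(24/5, 16/3, 10, 7/4, 6/5)

52/217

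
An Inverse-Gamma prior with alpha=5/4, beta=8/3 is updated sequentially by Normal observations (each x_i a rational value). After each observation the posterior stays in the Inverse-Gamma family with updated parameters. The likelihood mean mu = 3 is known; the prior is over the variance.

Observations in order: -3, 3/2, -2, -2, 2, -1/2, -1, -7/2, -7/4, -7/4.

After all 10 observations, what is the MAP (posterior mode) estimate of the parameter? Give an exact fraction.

obs 1: x=-3 → posterior Inverse-Gamma(7/4, 62/3)
obs 2: x=3/2 → posterior Inverse-Gamma(9/4, 523/24)
obs 3: x=-2 → posterior Inverse-Gamma(11/4, 823/24)
obs 4: x=-2 → posterior Inverse-Gamma(13/4, 1123/24)
obs 5: x=2 → posterior Inverse-Gamma(15/4, 1135/24)
obs 6: x=-1/2 → posterior Inverse-Gamma(17/4, 641/12)
obs 7: x=-1 → posterior Inverse-Gamma(19/4, 737/12)
obs 8: x=-7/2 → posterior Inverse-Gamma(21/4, 1981/24)
obs 9: x=-7/4 → posterior Inverse-Gamma(23/4, 9007/96)
obs 10: x=-7/4 → posterior Inverse-Gamma(25/4, 5045/48)

5045/348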